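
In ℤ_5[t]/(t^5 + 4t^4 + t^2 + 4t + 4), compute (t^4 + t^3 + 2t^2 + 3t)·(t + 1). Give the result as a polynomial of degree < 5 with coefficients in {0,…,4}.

3t^4 + 3t^3 + 4t^2 + 4t + 1

Multiply in ℤ_5[t]: (t^4 + t^3 + 2t^2 + 3t)·(t + 1) = t^5 + 2t^4 + 3t^3 + 3t.
Reduce using t^5 ≡ t^4 + 4t^2 + t + 1 (mod t^5 + 4t^4 + t^2 + 4t + 4).
Reduced: 3t^4 + 3t^3 + 4t^2 + 4t + 1.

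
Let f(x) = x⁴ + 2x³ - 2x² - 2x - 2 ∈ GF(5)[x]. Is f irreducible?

Check for roots in GF(5): f(0) = 3; f(1) = 2; f(2) = 3; f(3) = 4; f(4) = 2.
No roots, so no linear factors.
Degree-2 irreducible divisors: test the 10 monic irreducibles of degree 2 over GF(5).
None of them divide f (all give nonzero remainder).
No irreducible factor of degree ≤ 2 exists, so f is irreducible over GF(5).

Yes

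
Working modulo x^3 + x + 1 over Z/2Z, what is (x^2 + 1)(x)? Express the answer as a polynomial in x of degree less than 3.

1

Multiply in Z/2Z[x]: (x^2 + 1)·(x) = x^3 + x.
Reduce using x^3 ≡ x + 1 (mod x^3 + x + 1).
Reduced: 1.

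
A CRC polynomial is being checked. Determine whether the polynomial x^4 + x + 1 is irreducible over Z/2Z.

Yes

Write P(x) = x^4 + x + 1.
Check for roots in Z/2Z: P(0) = 1; P(1) = 1.
No roots, so no linear factors.
Monic irreducibles of degree 2 over GF(2): x^2 + x + 1.
None of them divide P (all give nonzero remainder).
No irreducible factor of degree ≤ 2 exists, so P is irreducible over GF(2).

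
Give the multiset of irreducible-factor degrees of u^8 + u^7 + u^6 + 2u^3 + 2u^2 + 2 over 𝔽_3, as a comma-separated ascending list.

Write g(u) = u^8 + u^7 + u^6 + 2u^3 + 2u^2 + 2.
Roots in 𝔽_3: g(0) = 2; g(1) = 0 → root; g(2) = 0 → root.
Linear factors from roots: (u + 2), (u + 1).
Complete factorization: g(u) = (u + 1)·(u + 2)·(u^2 + 1)·(u^4 + u^3 + u^2 + 1).
Factor degrees with multiplicity: 1 + 1 + 2 + 4 = 8.

1, 1, 2, 4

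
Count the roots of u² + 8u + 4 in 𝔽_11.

Write g(u) = u² + 8u + 4.
Evaluate at each of the 11 elements of 𝔽_11:
g(0) = 4; g(1) = 2; g(2) = 2; g(3) = 4; g(4) = 8; g(5) = 3; g(6) = 0 → root; g(7) = 10; g(8) = 0 → root; g(9) = 3; g(10) = 8.
Roots: {6, 8}.

2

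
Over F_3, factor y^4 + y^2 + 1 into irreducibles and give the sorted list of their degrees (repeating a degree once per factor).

1, 1, 1, 1

Write g(y) = y^4 + y^2 + 1.
Roots in F_3: g(0) = 1; g(1) = 0 → root; g(2) = 0 → root.
Linear factors from roots: (y + 2), (y + 1).
Complete factorization: g(y) = (y + 1)^2·(y + 2)^2.
Factor degrees with multiplicity: 1 + 1 + 1 + 1 = 4.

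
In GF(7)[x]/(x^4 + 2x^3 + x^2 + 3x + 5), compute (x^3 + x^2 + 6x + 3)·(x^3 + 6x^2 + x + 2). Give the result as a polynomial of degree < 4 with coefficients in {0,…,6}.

Multiply in GF(7)[x]: (x^3 + x^2 + 6x + 3)·(x^3 + 6x^2 + x + 2) = x^6 + 6x^4 + 5x^2 + x + 6.
Reduce using x^4 ≡ 5x^3 + 6x^2 + 4x + 2 (mod x^4 + 2x^3 + x^2 + 3x + 5).
Reduced: 2x^3 + 4x^2 + 5x + 3.

2x^3 + 4x^2 + 5x + 3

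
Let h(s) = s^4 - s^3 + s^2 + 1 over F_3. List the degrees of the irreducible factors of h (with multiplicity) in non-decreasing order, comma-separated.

Roots in F_3: h(0) = 1; h(1) = 2; h(2) = 1.
Complete factorization: h(s) = (s^4 - s^3 + s^2 + 1).
Factor degrees with multiplicity: 4 = 4.

4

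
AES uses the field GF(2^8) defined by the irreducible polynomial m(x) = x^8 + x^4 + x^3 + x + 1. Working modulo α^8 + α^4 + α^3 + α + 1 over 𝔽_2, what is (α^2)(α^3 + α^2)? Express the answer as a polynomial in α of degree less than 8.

α^5 + α^4

Multiply in 𝔽_2[α]: (α^2)·(α^3 + α^2) = α^5 + α^4.
Reduced: α^5 + α^4.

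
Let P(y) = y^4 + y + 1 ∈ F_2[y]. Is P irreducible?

Yes

Check for roots in F_2: P(0) = 1; P(1) = 1.
No roots, so no linear factors.
Monic irreducibles of degree 2 over GF(2): y^2 + y + 1.
None of them divide P (all give nonzero remainder).
No irreducible factor of degree ≤ 2 exists, so P is irreducible over GF(2).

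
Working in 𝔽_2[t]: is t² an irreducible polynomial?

Write g(t) = t².
Check for roots in 𝔽_2: g(0) = 0 → root; g(1) = 1.
g(0) = 0, so (t) divides g(t); g is reducible.

No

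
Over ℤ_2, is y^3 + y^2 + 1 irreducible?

Yes

Write h(y) = y^3 + y^2 + 1.
Check for roots in ℤ_2: h(0) = 1; h(1) = 1.
No roots. A degree-3 polynomial over a field with no linear factor is irreducible.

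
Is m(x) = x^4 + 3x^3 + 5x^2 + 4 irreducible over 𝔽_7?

No

Check for roots in 𝔽_7: m(0) = 4; m(1) = 6; m(2) = 1; m(3) = 1; m(4) = 0 → root; m(5) = 2; m(6) = 0 → root.
m(4) = 0, so (x − 4) divides m(x); m is reducible.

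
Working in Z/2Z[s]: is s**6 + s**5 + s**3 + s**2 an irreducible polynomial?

Write h(s) = s**6 + s**5 + s**3 + s**2.
Check for roots in Z/2Z: h(0) = 0 → root; h(1) = 0 → root.
h(0) = 0, so (s) divides h(s); h is reducible.

No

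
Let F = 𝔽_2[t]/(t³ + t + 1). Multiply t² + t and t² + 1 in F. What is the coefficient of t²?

0

Multiply in 𝔽_2[t]: (t² + t)·(t² + 1) = t⁴ + t³ + t² + t.
Reduce using t³ ≡ t + 1 (mod t³ + t + 1).
Reduced: t + 1.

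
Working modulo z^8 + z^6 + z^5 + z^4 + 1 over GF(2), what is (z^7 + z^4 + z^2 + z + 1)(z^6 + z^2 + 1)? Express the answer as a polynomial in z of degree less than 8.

z^6 + 1

Multiply in GF(2)[z]: (z^7 + z^4 + z^2 + z + 1)·(z^6 + z^2 + 1) = z^13 + z^10 + z^9 + z^8 + z^3 + z + 1.
Reduce using z^8 ≡ z^6 + z^5 + z^4 + 1 (mod z^8 + z^6 + z^5 + z^4 + 1).
Reduced: z^6 + 1.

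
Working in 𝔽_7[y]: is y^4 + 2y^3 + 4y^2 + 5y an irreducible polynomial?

No

Write f(y) = y^4 + 2y^3 + 4y^2 + 5y.
Check for roots in 𝔽_7: f(0) = 0 → root; f(1) = 5; f(2) = 2; f(3) = 4; f(4) = 6; f(5) = 6; f(6) = 5.
f(0) = 0, so (y) divides f(y); f is reducible.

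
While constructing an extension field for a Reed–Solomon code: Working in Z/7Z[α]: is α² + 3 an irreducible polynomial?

No

Write m(α) = α² + 3.
Check for roots in Z/7Z: m(0) = 3; m(1) = 4; m(2) = 0 → root; m(3) = 5; m(4) = 5; m(5) = 0 → root; m(6) = 4.
m(2) = 0, so (α − 2) divides m(α); m is reducible.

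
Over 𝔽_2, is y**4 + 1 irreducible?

No

Write P(y) = y**4 + 1.
Check for roots in 𝔽_2: P(0) = 1; P(1) = 0 → root.
P(1) = 0, so (y − 1) divides P(y); P is reducible.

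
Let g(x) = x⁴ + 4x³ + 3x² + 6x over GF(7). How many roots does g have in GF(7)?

Evaluate at each of the 7 elements of GF(7):
g(0) = 0 → root; g(1) = 0 → root; g(2) = 2; g(3) = 3; g(4) = 3; g(5) = 5; g(6) = 1.
Roots: {0, 1}.

2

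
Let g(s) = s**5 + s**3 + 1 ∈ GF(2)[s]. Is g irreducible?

Yes

Check for roots in GF(2): g(0) = 1; g(1) = 1.
No roots, so no linear factors.
Monic irreducibles of degree 2 over GF(2): s**2 + s + 1.
None of them divide g (all give nonzero remainder).
No irreducible factor of degree ≤ 2 exists, so g is irreducible over GF(2).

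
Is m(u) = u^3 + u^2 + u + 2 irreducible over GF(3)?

Check for roots in GF(3): m(0) = 2; m(1) = 2; m(2) = 1.
No roots. A degree-3 polynomial over a field with no linear factor is irreducible.

Yes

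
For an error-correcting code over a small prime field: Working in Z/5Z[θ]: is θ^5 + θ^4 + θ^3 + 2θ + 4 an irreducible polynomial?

Yes

Write P(θ) = θ^5 + θ^4 + θ^3 + 2θ + 4.
Check for roots in Z/5Z: P(0) = 4; P(1) = 4; P(2) = 4; P(3) = 1; P(4) = 1.
No roots, so no linear factors.
Degree-2 irreducible divisors: test the 10 monic irreducibles of degree 2 over GF(5).
None of them divide P (all give nonzero remainder).
No irreducible factor of degree ≤ 2 exists, so P is irreducible over GF(5).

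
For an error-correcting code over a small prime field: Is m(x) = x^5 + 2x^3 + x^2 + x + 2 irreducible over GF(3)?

Yes

Check for roots in GF(3): m(0) = 2; m(1) = 1; m(2) = 2.
No roots, so no linear factors.
Monic irreducibles of degree 2 over GF(3): x^2 + 1, x^2 + x + 2, x^2 + 2x + 2.
None of them divide m (all give nonzero remainder).
No irreducible factor of degree ≤ 2 exists, so m is irreducible over GF(3).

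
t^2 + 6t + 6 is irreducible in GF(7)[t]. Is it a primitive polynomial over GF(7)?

Write f(t) = t^2 + 6t + 6.
|GF(7^2)^×| = 7^2 − 1 = 48. Prime factorization: 48 = 2^4·3.
f is primitive ⇔ t has order 48 in GF(7)[t]/(f), i.e. t^(48/q) ≠ 1 for each prime q | 48.
t^(24) mod f = 6.
t^(16) mod f = 1
Since t^(16) = 1, the order of t divides 16 < 48; not primitive.

No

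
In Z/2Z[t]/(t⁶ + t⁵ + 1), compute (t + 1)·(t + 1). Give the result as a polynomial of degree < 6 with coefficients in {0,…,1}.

t^2 + 1

Multiply in Z/2Z[t]: (t + 1)·(t + 1) = t² + 1.
Reduced: t² + 1.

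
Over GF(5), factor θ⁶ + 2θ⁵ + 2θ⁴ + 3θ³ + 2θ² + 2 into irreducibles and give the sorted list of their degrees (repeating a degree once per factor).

Write f(θ) = θ⁶ + 2θ⁵ + 2θ⁴ + 3θ³ + 2θ² + 2.
Roots in GF(5): f(0) = 2; f(1) = 2; f(2) = 4; f(3) = 3; f(4) = 2.
Complete factorization: f(θ) = (θ⁶ + 2θ⁵ + 2θ⁴ + 3θ³ + 2θ² + 2).
Factor degrees with multiplicity: 6 = 6.

6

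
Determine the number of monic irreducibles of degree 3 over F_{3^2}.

By the necklace-counting formula, N_9(3) = (1/3) Σ_{d|3} μ(3/d)·9^d.
Divisors of 3: 1, 3; μ(3/d) for each: -1, 1.
Σ = − 9^1 + 9^3 = 720.
N = 720/3 = 240.

240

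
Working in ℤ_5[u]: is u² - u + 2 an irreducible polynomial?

Write P(u) = u² - u + 2.
Check for roots in ℤ_5: P(0) = 2; P(1) = 2; P(2) = 4; P(3) = 3; P(4) = 4.
No roots. A degree-2 polynomial over a field with no linear factor is irreducible.

Yes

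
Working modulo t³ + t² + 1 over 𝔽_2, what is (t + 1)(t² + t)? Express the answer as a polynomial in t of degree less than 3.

t^2 + t + 1

Multiply in 𝔽_2[t]: (t + 1)·(t² + t) = t³ + t.
Reduce using t³ ≡ t² + 1 (mod t³ + t² + 1).
Reduced: t² + t + 1.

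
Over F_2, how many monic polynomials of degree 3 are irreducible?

2

The number of monic irreducibles of degree 3 over GF(2) is (1/3)·Σ_{d∣3} μ(3/d) 2^d.
Divisors of 3: 1, 3; μ(3/d) for each: -1, 1.
Σ = − 2^1 + 2^3 = 6.
N = 6/3 = 2.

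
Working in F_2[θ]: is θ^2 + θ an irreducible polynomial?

No

Write m(θ) = θ^2 + θ.
Check for roots in F_2: m(0) = 0 → root; m(1) = 0 → root.
m(0) = 0, so (θ) divides m(θ); m is reducible.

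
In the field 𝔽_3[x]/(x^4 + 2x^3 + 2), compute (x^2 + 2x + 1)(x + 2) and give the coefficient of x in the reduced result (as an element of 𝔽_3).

Multiply in 𝔽_3[x]: (x^2 + 2x + 1)·(x + 2) = x^3 + x^2 + 2x + 2.
Reduced: x^3 + x^2 + 2x + 2.

2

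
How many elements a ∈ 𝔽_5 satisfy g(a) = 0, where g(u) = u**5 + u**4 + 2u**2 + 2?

Evaluate at each of the 5 elements of 𝔽_5:
g(0) = 2; g(1) = 1; g(2) = 3; g(3) = 4; g(4) = 4.
No element is a root.

0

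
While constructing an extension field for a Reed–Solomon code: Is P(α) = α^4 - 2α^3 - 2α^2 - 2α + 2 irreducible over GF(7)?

Yes

Check for roots in GF(7): P(0) = 2; P(1) = 4; P(2) = 4; P(3) = 5; P(4) = 6; P(5) = 2; P(6) = 5.
No roots, so no linear factors.
Degree-2 irreducible divisors: test the 21 monic irreducibles of degree 2 over GF(7).
None of them divide P (all give nonzero remainder).
No irreducible factor of degree ≤ 2 exists, so P is irreducible over GF(7).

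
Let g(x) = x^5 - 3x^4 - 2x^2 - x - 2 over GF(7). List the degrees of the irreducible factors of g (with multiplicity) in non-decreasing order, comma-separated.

Linear factors from roots: (x - 1), (x - 2), (x + 1).
Complete factorization: g(x) = (x + 1)·(x - 2)·(x - 1)·(x^2 - x - 1).
Factor degrees with multiplicity: 1 + 1 + 1 + 2 = 5.

1, 1, 1, 2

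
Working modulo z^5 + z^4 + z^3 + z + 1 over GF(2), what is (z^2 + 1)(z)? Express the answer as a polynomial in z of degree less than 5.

z^3 + z

Multiply in GF(2)[z]: (z^2 + 1)·(z) = z^3 + z.
Reduced: z^3 + z.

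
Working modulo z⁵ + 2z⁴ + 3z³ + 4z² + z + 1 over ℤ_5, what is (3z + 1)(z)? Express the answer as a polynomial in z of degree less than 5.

3z^2 + z

Multiply in ℤ_5[z]: (3z + 1)·(z) = 3z² + z.
Reduced: 3z² + z.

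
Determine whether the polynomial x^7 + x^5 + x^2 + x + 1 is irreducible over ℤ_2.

Yes

Write P(x) = x^7 + x^5 + x^2 + x + 1.
Check for roots in ℤ_2: P(0) = 1; P(1) = 1.
No roots, so no linear factors.
Monic irreducibles of degree 2 over GF(2): x^2 + x + 1.
None of them divide P (all give nonzero remainder).
Monic irreducibles of degree 3 over GF(2): x^3 + x + 1, x^3 + x^2 + 1.
None of them divide P (all give nonzero remainder).
No irreducible factor of degree ≤ 3 exists, so P is irreducible over GF(2).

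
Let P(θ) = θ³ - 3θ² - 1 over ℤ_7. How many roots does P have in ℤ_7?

1

Evaluate at each of the 7 elements of ℤ_7:
P(0) = 6; P(1) = 4; P(2) = 2; P(3) = 6; P(4) = 1; P(5) = 0 → root; P(6) = 2.
Roots: {5}.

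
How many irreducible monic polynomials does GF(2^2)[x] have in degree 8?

8160

Gauss's count: N_{4}(8) = (1/8) Σ_{d|8} μ(8/d)·4^d.
Divisors of 8: 1, 2, 4, 8; μ(8/d) for each: 0, 0, -1, 1.
Σ = − 4^4 + 4^8 = 65280.
N = 65280/8 = 8160.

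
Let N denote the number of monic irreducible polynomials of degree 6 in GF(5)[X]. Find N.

2580

The number of monic irreducibles of degree 6 over GF(5) is (1/6)·Σ_{d∣6} μ(6/d) 5^d.
Divisors of 6: 1, 2, 3, 6; μ(6/d) for each: 1, -1, -1, 1.
Σ = 5^1 − 5^2 − 5^3 + 5^6 = 15480.
N = 15480/6 = 2580.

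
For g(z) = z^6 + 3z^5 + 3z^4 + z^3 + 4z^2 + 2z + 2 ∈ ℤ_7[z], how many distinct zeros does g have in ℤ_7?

Evaluate at each of the 7 elements of ℤ_7:
g(0) = 2; g(1) = 2; g(2) = 0 → root; g(3) = 1; g(4) = 3; g(5) = 1; g(6) = 4.
Roots: {2}.

1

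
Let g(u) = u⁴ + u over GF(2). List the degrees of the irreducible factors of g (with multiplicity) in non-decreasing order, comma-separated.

Roots in GF(2): g(0) = 0 → root; g(1) = 0 → root.
Linear factors from roots: (u), (u + 1).
Complete factorization: g(u) = (u)·(u + 1)·(u² + u + 1).
Factor degrees with multiplicity: 1 + 1 + 2 = 4.

1, 1, 2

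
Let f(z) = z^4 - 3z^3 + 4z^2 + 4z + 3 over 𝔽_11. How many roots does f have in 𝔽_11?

Evaluate at each of the 11 elements of 𝔽_11:
f(0) = 3; f(1) = 9; f(2) = 8; f(3) = 7; f(4) = 4; f(5) = 10; f(6) = 5; f(7) = 4; f(8) = 2; f(9) = 7; f(10) = 7.
No element is a root.

0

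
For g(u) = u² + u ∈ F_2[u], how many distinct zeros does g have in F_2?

2

Evaluate at each of the 2 elements of F_2:
g(0) = 0 → root; g(1) = 0 → root.
Roots: {0, 1}.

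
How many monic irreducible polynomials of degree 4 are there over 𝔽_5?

150

By the necklace-counting formula, N_5(4) = (1/4) Σ_{d|4} μ(4/d)·5^d.
Divisors of 4: 1, 2, 4; μ(4/d) for each: 0, -1, 1.
Σ = − 5^2 + 5^4 = 600.
N = 600/4 = 150.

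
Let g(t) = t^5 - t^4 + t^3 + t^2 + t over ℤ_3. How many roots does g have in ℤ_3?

Evaluate at each of the 3 elements of ℤ_3:
g(0) = 0 → root; g(1) = 0 → root; g(2) = 0 → root.
Roots: {0, 1, 2}.

3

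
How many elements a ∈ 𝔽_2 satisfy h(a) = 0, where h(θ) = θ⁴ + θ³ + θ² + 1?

Evaluate at each of the 2 elements of 𝔽_2:
h(0) = 1; h(1) = 0 → root.
Roots: {1}.

1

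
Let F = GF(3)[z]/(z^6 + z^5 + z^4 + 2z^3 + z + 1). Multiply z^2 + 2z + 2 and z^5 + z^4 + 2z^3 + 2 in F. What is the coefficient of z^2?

Multiply in GF(3)[z]: (z^2 + 2z + 2)·(z^5 + z^4 + 2z^3 + 2) = z^7 + z^3 + 2z^2 + z + 1.
Reduce using z^6 ≡ 2z^5 + 2z^4 + z^3 + 2z + 2 (mod z^6 + z^5 + z^4 + 2z^3 + z + 1).
Reduced: 2z^4 + z^2 + z + 2.

1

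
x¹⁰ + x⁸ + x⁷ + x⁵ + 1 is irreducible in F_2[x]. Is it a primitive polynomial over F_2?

Yes

Write f(x) = x¹⁰ + x⁸ + x⁷ + x⁵ + 1.
|GF(2^10)^×| = 2^10 − 1 = 1023. Prime factorization: 1023 = 3·11·31.
f is primitive ⇔ x has order 1023 in GF(2)[x]/(f), i.e. x^(1023/q) ≠ 1 for each prime q | 1023.
x^(341) mod f = x⁷ + x⁶ + x⁵ + x² + x + 1.
x^(93) mod f = x⁹ + x⁶ + x⁴ + x³.
x^(33) mod f = x⁸ + x⁷ + x⁴ + x + 1.
None equal 1, so x has full order 1023; f is primitive.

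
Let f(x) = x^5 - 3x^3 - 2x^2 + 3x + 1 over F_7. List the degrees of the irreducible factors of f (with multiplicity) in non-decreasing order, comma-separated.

1, 1, 1, 1, 1

Linear factors from roots: (x - 1), (x - 2), (x - 3), (x + 2).
Complete factorization: f(x) = (x + 2)·(x - 2)·(x - 1)·(x - 3)^2.
Factor degrees with multiplicity: 1 + 1 + 1 + 1 + 1 = 5.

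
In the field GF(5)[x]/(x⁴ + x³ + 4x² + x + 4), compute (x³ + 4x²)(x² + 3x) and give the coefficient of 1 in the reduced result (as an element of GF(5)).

1

Multiply in GF(5)[x]: (x³ + 4x²)·(x² + 3x) = x⁵ + 2x⁴ + 2x³.
Reduce using x⁴ ≡ 4x³ + x² + 4x + 1 (mod x⁴ + x³ + 4x² + x + 4).
Reduced: 2x³ + 1.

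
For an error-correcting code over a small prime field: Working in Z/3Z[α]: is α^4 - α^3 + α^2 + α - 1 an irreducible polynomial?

Yes

Write f(α) = α^4 - α^3 + α^2 + α - 1.
Check for roots in Z/3Z: f(0) = 2; f(1) = 1; f(2) = 1.
No roots, so no linear factors.
Monic irreducibles of degree 2 over GF(3): α^2 + 1, α^2 + α - 1, α^2 - α - 1.
None of them divide f (all give nonzero remainder).
No irreducible factor of degree ≤ 2 exists, so f is irreducible over GF(3).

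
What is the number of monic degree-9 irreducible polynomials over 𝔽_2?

By the necklace-counting formula, N_2(9) = (1/9) Σ_{d|9} μ(9/d)·2^d.
Divisors of 9: 1, 3, 9; μ(9/d) for each: 0, -1, 1.
Σ = − 2^3 + 2^9 = 504.
N = 504/9 = 56.

56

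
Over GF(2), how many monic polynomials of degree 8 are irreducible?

x^(2^8) − x is the product of all monic irreducibles of degree dividing 8; Möbius inversion gives N = (1/8) Σ μ(8/d)·2^d.
Divisors of 8: 1, 2, 4, 8; μ(8/d) for each: 0, 0, -1, 1.
Σ = − 2^4 + 2^8 = 240.
N = 240/8 = 30.

30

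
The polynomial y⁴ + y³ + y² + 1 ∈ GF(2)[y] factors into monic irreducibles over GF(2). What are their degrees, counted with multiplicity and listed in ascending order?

Write f(y) = y⁴ + y³ + y² + 1.
Roots in GF(2): f(0) = 1; f(1) = 0 → root.
Linear factors from roots: (y + 1).
Complete factorization: f(y) = (y + 1)·(y³ + y + 1).
Factor degrees with multiplicity: 1 + 3 = 4.

1, 3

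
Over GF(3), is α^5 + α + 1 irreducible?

Write g(α) = α^5 + α + 1.
Check for roots in GF(3): g(0) = 1; g(1) = 0 → root; g(2) = 2.
g(1) = 0, so (α − 1) divides g(α); g is reducible.

No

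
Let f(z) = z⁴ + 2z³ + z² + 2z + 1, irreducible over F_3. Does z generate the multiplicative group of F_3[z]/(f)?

No

|GF(3^4)^×| = 3^4 − 1 = 80. Prime factorization: 80 = 2^4·5.
f is primitive ⇔ z has order 80 in GF(3)[z]/(f), i.e. z^(80/q) ≠ 1 for each prime q | 80.
z^(40) mod f = 1
z^(16) mod f = 2z.
Since z^(40) = 1, the order of z divides 40 < 80; not primitive.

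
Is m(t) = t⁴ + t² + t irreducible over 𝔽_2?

No

Check for roots in 𝔽_2: m(0) = 0 → root; m(1) = 1.
m(0) = 0, so (t) divides m(t); m is reducible.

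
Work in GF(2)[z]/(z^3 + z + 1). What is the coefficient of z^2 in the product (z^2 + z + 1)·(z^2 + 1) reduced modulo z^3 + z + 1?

1

Multiply in GF(2)[z]: (z^2 + z + 1)·(z^2 + 1) = z^4 + z^3 + z + 1.
Reduce using z^3 ≡ z + 1 (mod z^3 + z + 1).
Reduced: z^2 + z.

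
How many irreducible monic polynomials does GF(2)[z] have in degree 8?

30

x^(2^8) − x is the product of all monic irreducibles of degree dividing 8; Möbius inversion gives N = (1/8) Σ μ(8/d)·2^d.
Divisors of 8: 1, 2, 4, 8; μ(8/d) for each: 0, 0, -1, 1.
Σ = − 2^4 + 2^8 = 240.
N = 240/8 = 30.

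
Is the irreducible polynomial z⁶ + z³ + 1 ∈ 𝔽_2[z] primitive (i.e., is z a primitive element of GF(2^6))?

No

Write f(z) = z⁶ + z³ + 1.
|GF(2^6)^×| = 2^6 − 1 = 63. Prime factorization: 63 = 3^2·7.
f is primitive ⇔ z has order 63 in GF(2)[z]/(f), i.e. z^(63/q) ≠ 1 for each prime q | 63.
z^(21) mod f = z³.
z^(9) mod f = 1
Since z^(9) = 1, the order of z divides 9 < 63; not primitive.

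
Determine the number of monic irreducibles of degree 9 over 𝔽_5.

The number of monic irreducibles of degree 9 over GF(5) is (1/9)·Σ_{d∣9} μ(9/d) 5^d.
Divisors of 9: 1, 3, 9; μ(9/d) for each: 0, -1, 1.
Σ = − 5^3 + 5^9 = 1953000.
N = 1953000/9 = 217000.

217000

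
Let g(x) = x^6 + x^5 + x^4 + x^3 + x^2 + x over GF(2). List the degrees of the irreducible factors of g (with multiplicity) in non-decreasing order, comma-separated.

1, 1, 2, 2

Roots in GF(2): g(0) = 0 → root; g(1) = 0 → root.
Linear factors from roots: (x), (x + 1).
Complete factorization: g(x) = (x)·(x + 1)·(x^2 + x + 1)^2.
Factor degrees with multiplicity: 1 + 1 + 2 + 2 = 6.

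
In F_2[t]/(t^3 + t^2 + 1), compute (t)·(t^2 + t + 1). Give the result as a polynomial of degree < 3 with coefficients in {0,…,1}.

Multiply in F_2[t]: (t)·(t^2 + t + 1) = t^3 + t^2 + t.
Reduce using t^3 ≡ t^2 + 1 (mod t^3 + t^2 + 1).
Reduced: t + 1.

t + 1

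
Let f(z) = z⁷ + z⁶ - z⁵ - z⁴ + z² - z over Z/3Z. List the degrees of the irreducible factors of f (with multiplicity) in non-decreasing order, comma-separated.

1, 1, 2, 3

Roots in Z/3Z: f(0) = 0 → root; f(1) = 0 → root; f(2) = 2.
Linear factors from roots: (z), (z - 1).
Complete factorization: f(z) = (z)·(z - 1)·(z² + 1)·(z³ - z² + 1).
Factor degrees with multiplicity: 1 + 1 + 2 + 3 = 7.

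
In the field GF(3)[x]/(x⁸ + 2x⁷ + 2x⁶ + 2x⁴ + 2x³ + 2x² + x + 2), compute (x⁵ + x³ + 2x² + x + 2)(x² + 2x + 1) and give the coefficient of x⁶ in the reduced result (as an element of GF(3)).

2

Multiply in GF(3)[x]: (x⁵ + x³ + 2x² + x + 2)·(x² + 2x + 1) = x⁷ + 2x⁶ + 2x⁵ + x⁴ + 2x + 2.
Reduced: x⁷ + 2x⁶ + 2x⁵ + x⁴ + 2x + 2.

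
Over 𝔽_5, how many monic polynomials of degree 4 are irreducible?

By the necklace-counting formula, N_5(4) = (1/4) Σ_{d|4} μ(4/d)·5^d.
Divisors of 4: 1, 2, 4; μ(4/d) for each: 0, -1, 1.
Σ = − 5^2 + 5^4 = 600.
N = 600/4 = 150.

150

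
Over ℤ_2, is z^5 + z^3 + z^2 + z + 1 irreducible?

Yes

Write h(z) = z^5 + z^3 + z^2 + z + 1.
Check for roots in ℤ_2: h(0) = 1; h(1) = 1.
No roots, so no linear factors.
Monic irreducibles of degree 2 over GF(2): z^2 + z + 1.
None of them divide h (all give nonzero remainder).
No irreducible factor of degree ≤ 2 exists, so h is irreducible over GF(2).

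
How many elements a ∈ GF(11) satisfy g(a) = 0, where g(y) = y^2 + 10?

Evaluate at each of the 11 elements of GF(11):
g(0) = 10; g(1) = 0 → root; g(2) = 3; g(3) = 8; g(4) = 4; g(5) = 2; g(6) = 2; g(7) = 4; g(8) = 8; g(9) = 3; g(10) = 0 → root.
Roots: {1, 10}.

2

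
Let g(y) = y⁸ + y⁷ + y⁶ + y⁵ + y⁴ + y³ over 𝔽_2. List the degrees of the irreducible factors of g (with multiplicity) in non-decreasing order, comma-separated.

Roots in 𝔽_2: g(0) = 0 → root; g(1) = 0 → root.
Linear factors from roots: (y), (y + 1).
Complete factorization: g(y) = (y + 1)·(y)^3·(y² + y + 1)^2.
Factor degrees with multiplicity: 1 + 1 + 1 + 1 + 2 + 2 = 8.

1, 1, 1, 1, 2, 2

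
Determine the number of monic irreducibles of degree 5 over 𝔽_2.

The number of monic irreducibles of degree 5 over GF(2) is (1/5)·Σ_{d∣5} μ(5/d) 2^d.
Divisors of 5: 1, 5; μ(5/d) for each: -1, 1.
Σ = − 2^1 + 2^5 = 30.
N = 30/5 = 6.

6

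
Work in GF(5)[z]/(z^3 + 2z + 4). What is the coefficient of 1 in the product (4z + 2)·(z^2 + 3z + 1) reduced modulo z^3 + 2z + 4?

1

Multiply in GF(5)[z]: (4z + 2)·(z^2 + 3z + 1) = 4z^3 + 4z^2 + 2.
Reduce using z^3 ≡ 3z + 1 (mod z^3 + 2z + 4).
Reduced: 4z^2 + 2z + 1.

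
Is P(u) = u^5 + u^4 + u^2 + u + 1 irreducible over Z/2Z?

Check for roots in Z/2Z: P(0) = 1; P(1) = 1.
No roots, so no linear factors.
Monic irreducibles of degree 2 over GF(2): u^2 + u + 1.
None of them divide P (all give nonzero remainder).
No irreducible factor of degree ≤ 2 exists, so P is irreducible over GF(2).

Yes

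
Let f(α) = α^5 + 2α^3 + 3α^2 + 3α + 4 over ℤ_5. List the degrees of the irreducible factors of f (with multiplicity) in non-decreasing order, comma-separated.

Roots in ℤ_5: f(0) = 4; f(1) = 3; f(2) = 0 → root; f(3) = 2; f(4) = 1.
Linear factors from roots: (α + 3).
Complete factorization: f(α) = (α + 3)·(α^2 + 3α + 3)·(α^2 + 4α + 1).
Factor degrees with multiplicity: 1 + 2 + 2 = 5.

1, 2, 2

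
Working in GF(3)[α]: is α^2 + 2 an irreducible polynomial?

No

Write g(α) = α^2 + 2.
Check for roots in GF(3): g(0) = 2; g(1) = 0 → root; g(2) = 0 → root.
g(1) = 0, so (α − 1) divides g(α); g is reducible.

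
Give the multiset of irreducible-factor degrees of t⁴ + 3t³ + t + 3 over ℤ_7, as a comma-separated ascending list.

1, 1, 1, 1

Write h(t) = t⁴ + 3t³ + t + 3.
Linear factors from roots: (t - 3), (t + 3), (t + 2), (t + 1).
Complete factorization: h(t) = (t + 1)·(t + 2)·(t + 3)·(t - 3).
Factor degrees with multiplicity: 1 + 1 + 1 + 1 = 4.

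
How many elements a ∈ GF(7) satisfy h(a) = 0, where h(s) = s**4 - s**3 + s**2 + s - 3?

1

Evaluate at each of the 7 elements of GF(7):
h(0) = 4; h(1) = 6; h(2) = 4; h(3) = 0 → root; h(4) = 6; h(5) = 2; h(6) = 6.
Roots: {3}.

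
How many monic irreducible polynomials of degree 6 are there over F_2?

9

By the necklace-counting formula, N_2(6) = (1/6) Σ_{d|6} μ(6/d)·2^d.
Divisors of 6: 1, 2, 3, 6; μ(6/d) for each: 1, -1, -1, 1.
Σ = 2^1 − 2^2 − 2^3 + 2^6 = 54.
N = 54/6 = 9.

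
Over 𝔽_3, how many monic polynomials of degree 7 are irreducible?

312

By the necklace-counting formula, N_3(7) = (1/7) Σ_{d|7} μ(7/d)·3^d.
Divisors of 7: 1, 7; μ(7/d) for each: -1, 1.
Σ = − 3^1 + 3^7 = 2184.
N = 2184/7 = 312.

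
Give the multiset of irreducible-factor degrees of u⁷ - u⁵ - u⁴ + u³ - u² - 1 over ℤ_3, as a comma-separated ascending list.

7

Write h(u) = u⁷ - u⁵ - u⁴ + u³ - u² - 1.
Roots in ℤ_3: h(0) = 2; h(1) = 1; h(2) = 2.
Complete factorization: h(u) = (u⁷ - u⁵ - u⁴ + u³ - u² - 1).
Factor degrees with multiplicity: 7 = 7.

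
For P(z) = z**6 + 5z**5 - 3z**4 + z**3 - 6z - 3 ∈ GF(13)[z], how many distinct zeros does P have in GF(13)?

Evaluate at each of the 13 elements of GF(13):
P(0) = 10; P(1) = 8; P(2) = 0 → root; P(3) = 4; P(4) = 9; P(5) = 9; P(6) = 3; P(7) = 0 → root; P(8) = 3; P(9) = 11; P(10) = 0 → root; P(11) = 0 → root; P(12) = 8.
Roots: {2, 7, 10, 11}.

4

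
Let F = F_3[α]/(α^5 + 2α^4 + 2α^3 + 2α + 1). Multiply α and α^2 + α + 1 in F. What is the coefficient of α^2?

Multiply in F_3[α]: (α)·(α^2 + α + 1) = α^3 + α^2 + α.
Reduced: α^3 + α^2 + α.

1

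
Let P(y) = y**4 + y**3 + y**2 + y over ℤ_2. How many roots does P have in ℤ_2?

Evaluate at each of the 2 elements of ℤ_2:
P(0) = 0 → root; P(1) = 0 → root.
Roots: {0, 1}.

2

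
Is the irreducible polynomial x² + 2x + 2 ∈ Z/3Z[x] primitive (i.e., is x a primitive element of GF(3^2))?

Yes

Write f(x) = x² + 2x + 2.
|GF(3^2)^×| = 3^2 − 1 = 8. Prime factorization: 8 = 2^3.
f is primitive ⇔ x has order 8 in GF(3)[x]/(f), i.e. x^(8/q) ≠ 1 for each prime q | 8.
x^(4) mod f = 2.
None equal 1, so x has full order 8; f is primitive.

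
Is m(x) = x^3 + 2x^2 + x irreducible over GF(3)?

Check for roots in GF(3): m(0) = 0 → root; m(1) = 1; m(2) = 0 → root.
m(0) = 0, so (x) divides m(x); m is reducible.

No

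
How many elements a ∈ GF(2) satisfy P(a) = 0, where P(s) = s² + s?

2

Evaluate at each of the 2 elements of GF(2):
P(0) = 0 → root; P(1) = 0 → root.
Roots: {0, 1}.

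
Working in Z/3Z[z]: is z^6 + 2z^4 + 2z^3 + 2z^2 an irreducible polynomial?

No

Write f(z) = z^6 + 2z^4 + 2z^3 + 2z^2.
Check for roots in Z/3Z: f(0) = 0 → root; f(1) = 1; f(2) = 0 → root.
f(0) = 0, so (z) divides f(z); f is reducible.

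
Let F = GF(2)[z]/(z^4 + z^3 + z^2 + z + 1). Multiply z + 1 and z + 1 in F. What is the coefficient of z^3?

Multiply in GF(2)[z]: (z + 1)·(z + 1) = z^2 + 1.
Reduced: z^2 + 1.

0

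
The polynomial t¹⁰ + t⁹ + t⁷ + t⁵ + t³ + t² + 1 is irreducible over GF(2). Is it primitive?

Write f(t) = t¹⁰ + t⁹ + t⁷ + t⁵ + t³ + t² + 1.
|GF(2^10)^×| = 2^10 − 1 = 1023. Prime factorization: 1023 = 3·11·31.
f is primitive ⇔ t has order 1023 in GF(2)[t]/(f), i.e. t^(1023/q) ≠ 1 for each prime q | 1023.
t^(341) mod f = 1
t^(93) mod f = t⁸ + t⁵ + t.
t^(33) mod f = t⁹ + t⁵ + t⁴ + t³ + 1.
Since t^(341) = 1, the order of t divides 341 < 1023; not primitive.

No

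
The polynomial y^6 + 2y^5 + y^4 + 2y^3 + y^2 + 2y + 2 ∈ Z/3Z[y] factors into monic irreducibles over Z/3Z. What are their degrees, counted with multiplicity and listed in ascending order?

6

Write f(y) = y^6 + 2y^5 + y^4 + 2y^3 + y^2 + 2y + 2.
Roots in Z/3Z: f(0) = 2; f(1) = 2; f(2) = 2.
Complete factorization: f(y) = (y^6 + 2y^5 + y^4 + 2y^3 + y^2 + 2y + 2).
Factor degrees with multiplicity: 6 = 6.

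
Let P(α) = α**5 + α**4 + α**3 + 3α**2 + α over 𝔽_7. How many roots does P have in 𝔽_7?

4

Evaluate at each of the 7 elements of 𝔽_7:
P(0) = 0 → root; P(1) = 0 → root; P(2) = 0 → root; P(3) = 3; P(4) = 3; P(5) = 0 → root; P(6) = 1.
Roots: {0, 1, 2, 5}.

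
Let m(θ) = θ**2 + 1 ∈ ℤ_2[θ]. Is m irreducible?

No

Check for roots in ℤ_2: m(0) = 1; m(1) = 0 → root.
m(1) = 0, so (θ − 1) divides m(θ); m is reducible.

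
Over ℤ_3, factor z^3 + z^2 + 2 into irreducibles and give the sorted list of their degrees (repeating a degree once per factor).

Write f(z) = z^3 + z^2 + 2.
Roots in ℤ_3: f(0) = 2; f(1) = 1; f(2) = 2.
Complete factorization: f(z) = (z^3 + z^2 + 2).
Factor degrees with multiplicity: 3 = 3.

3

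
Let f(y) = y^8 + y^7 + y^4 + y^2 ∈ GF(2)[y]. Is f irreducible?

Check for roots in GF(2): f(0) = 0 → root; f(1) = 0 → root.
f(0) = 0, so (y) divides f(y); f is reducible.

No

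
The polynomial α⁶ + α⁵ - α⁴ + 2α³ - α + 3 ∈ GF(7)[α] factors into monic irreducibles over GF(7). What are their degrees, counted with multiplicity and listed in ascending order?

1, 1, 2, 2

Write g(α) = α⁶ + α⁵ - α⁴ + 2α³ - α + 3.
Linear factors from roots: (α - 3), (α + 3).
Complete factorization: g(α) = (α + 3)·(α - 3)·(α² - 3)·(α² + α - 3).
Factor degrees with multiplicity: 1 + 1 + 2 + 2 = 6.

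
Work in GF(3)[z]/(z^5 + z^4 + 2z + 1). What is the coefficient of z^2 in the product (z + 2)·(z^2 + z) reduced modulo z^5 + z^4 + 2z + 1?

0

Multiply in GF(3)[z]: (z + 2)·(z^2 + z) = z^3 + 2z.
Reduced: z^3 + 2z.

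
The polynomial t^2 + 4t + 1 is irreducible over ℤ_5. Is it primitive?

Write f(t) = t^2 + 4t + 1.
|GF(5^2)^×| = 5^2 − 1 = 24. Prime factorization: 24 = 2^3·3.
f is primitive ⇔ t has order 24 in GF(5)[t]/(f), i.e. t^(24/q) ≠ 1 for each prime q | 24.
t^(12) mod f = 1
t^(8) mod f = t + 4.
Since t^(12) = 1, the order of t divides 12 < 24; not primitive.

No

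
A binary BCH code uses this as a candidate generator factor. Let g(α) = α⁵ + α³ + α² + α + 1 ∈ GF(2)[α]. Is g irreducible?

Yes

Check for roots in GF(2): g(0) = 1; g(1) = 1.
No roots, so no linear factors.
Monic irreducibles of degree 2 over GF(2): α² + α + 1.
None of them divide g (all give nonzero remainder).
No irreducible factor of degree ≤ 2 exists, so g is irreducible over GF(2).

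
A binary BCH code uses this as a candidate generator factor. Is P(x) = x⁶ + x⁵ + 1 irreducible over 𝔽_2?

Yes

Check for roots in 𝔽_2: P(0) = 1; P(1) = 1.
No roots, so no linear factors.
Monic irreducibles of degree 2 over GF(2): x² + x + 1.
None of them divide P (all give nonzero remainder).
Monic irreducibles of degree 3 over GF(2): x³ + x + 1, x³ + x² + 1.
None of them divide P (all give nonzero remainder).
No irreducible factor of degree ≤ 3 exists, so P is irreducible over GF(2).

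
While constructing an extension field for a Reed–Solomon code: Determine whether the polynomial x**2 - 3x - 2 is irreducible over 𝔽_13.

No

Write g(x) = x**2 - 3x - 2.
Check each element of 𝔽_13 for a root: g(0)=11, g(1)=9, g(2)=9, g(3)=11, g(4)=2, g(5)=8, g(6)=3, g(7)=0, g(8)=12, g(9)=0, g(10)=3, g(11)=8, g(12)=2.
g(7) = 0, so (x − 7) divides g(x); g is reducible.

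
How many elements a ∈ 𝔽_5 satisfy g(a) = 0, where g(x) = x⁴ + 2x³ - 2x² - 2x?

2

Evaluate at each of the 5 elements of 𝔽_5:
g(0) = 0 → root; g(1) = 4; g(2) = 0 → root; g(3) = 1; g(4) = 4.
Roots: {0, 2}.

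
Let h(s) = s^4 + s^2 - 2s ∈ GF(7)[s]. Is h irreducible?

No

Check for roots in GF(7): h(0) = 0 → root; h(1) = 0 → root; h(2) = 2; h(3) = 0 → root; h(4) = 5; h(5) = 3; h(6) = 4.
h(0) = 0, so (s) divides h(s); h is reducible.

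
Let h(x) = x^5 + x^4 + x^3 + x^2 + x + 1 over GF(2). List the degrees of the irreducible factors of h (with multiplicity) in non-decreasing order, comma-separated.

Roots in GF(2): h(0) = 1; h(1) = 0 → root.
Linear factors from roots: (x + 1).
Complete factorization: h(x) = (x + 1)·(x^2 + x + 1)^2.
Factor degrees with multiplicity: 1 + 2 + 2 = 5.

1, 2, 2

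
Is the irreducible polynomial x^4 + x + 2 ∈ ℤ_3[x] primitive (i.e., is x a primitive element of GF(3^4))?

Write f(x) = x^4 + x + 2.
|GF(3^4)^×| = 3^4 − 1 = 80. Prime factorization: 80 = 2^4·5.
f is primitive ⇔ x has order 80 in GF(3)[x]/(f), i.e. x^(80/q) ≠ 1 for each prime q | 80.
x^(40) mod f = 2.
x^(16) mod f = 2x^3 + x + 2.
None equal 1, so x has full order 80; f is primitive.

Yes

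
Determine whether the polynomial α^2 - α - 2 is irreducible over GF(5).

No

Write m(α) = α^2 - α - 2.
Check for roots in GF(5): m(0) = 3; m(1) = 3; m(2) = 0 → root; m(3) = 4; m(4) = 0 → root.
m(2) = 0, so (α − 2) divides m(α); m is reducible.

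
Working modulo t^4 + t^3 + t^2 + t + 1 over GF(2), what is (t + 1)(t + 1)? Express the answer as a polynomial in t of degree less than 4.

Multiply in GF(2)[t]: (t + 1)·(t + 1) = t^2 + 1.
Reduced: t^2 + 1.

t^2 + 1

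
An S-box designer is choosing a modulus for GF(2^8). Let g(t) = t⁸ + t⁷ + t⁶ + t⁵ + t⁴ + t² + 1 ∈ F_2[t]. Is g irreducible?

Check for roots in F_2: g(0) = 1; g(1) = 1.
No roots, so no linear factors.
Monic irreducibles of degree 2 over GF(2): t² + t + 1.
None of them divide g (all give nonzero remainder).
Monic irreducibles of degree 3 over GF(2): t³ + t + 1, t³ + t² + 1.
None of them divide g (all give nonzero remainder).
Monic irreducibles of degree 4 over GF(2): t⁴ + t + 1, t⁴ + t³ + 1, t⁴ + t³ + t² + t + 1.
None of them divide g (all give nonzero remainder).
No irreducible factor of degree ≤ 4 exists, so g is irreducible over GF(2).

Yes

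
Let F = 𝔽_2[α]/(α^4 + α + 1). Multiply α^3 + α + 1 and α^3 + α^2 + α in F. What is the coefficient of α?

Multiply in 𝔽_2[α]: (α^3 + α + 1)·(α^3 + α^2 + α) = α^6 + α^5 + α.
Reduce using α^4 ≡ α + 1 (mod α^4 + α + 1).
Reduced: α^3.

0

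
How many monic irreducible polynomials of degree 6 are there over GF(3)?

By the necklace-counting formula, N_3(6) = (1/6) Σ_{d|6} μ(6/d)·3^d.
Divisors of 6: 1, 2, 3, 6; μ(6/d) for each: 1, -1, -1, 1.
Σ = 3^1 − 3^2 − 3^3 + 3^6 = 696.
N = 696/6 = 116.

116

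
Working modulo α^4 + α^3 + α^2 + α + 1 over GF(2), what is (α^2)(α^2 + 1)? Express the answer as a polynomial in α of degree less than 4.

Multiply in GF(2)[α]: (α^2)·(α^2 + 1) = α^4 + α^2.
Reduce using α^4 ≡ α^3 + α^2 + α + 1 (mod α^4 + α^3 + α^2 + α + 1).
Reduced: α^3 + α + 1.

α^3 + α + 1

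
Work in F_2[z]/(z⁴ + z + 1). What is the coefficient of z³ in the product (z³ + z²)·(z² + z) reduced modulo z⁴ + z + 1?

Multiply in F_2[z]: (z³ + z²)·(z² + z) = z⁵ + z³.
Reduce using z⁴ ≡ z + 1 (mod z⁴ + z + 1).
Reduced: z³ + z² + z.

1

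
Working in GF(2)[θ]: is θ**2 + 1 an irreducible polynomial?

No

Write P(θ) = θ**2 + 1.
Check for roots in GF(2): P(0) = 1; P(1) = 0 → root.
P(1) = 0, so (θ − 1) divides P(θ); P is reducible.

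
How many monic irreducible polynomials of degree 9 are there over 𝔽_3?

2184

By the necklace-counting formula, N_3(9) = (1/9) Σ_{d|9} μ(9/d)·3^d.
Divisors of 9: 1, 3, 9; μ(9/d) for each: 0, -1, 1.
Σ = − 3^3 + 3^9 = 19656.
N = 19656/9 = 2184.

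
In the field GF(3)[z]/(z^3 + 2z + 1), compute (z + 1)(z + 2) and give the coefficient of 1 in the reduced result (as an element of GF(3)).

Multiply in GF(3)[z]: (z + 1)·(z + 2) = z^2 + 2.
Reduced: z^2 + 2.

2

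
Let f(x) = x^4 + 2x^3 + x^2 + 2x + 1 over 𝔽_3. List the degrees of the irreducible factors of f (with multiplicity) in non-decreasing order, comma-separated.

4

Roots in 𝔽_3: f(0) = 1; f(1) = 1; f(2) = 2.
Complete factorization: f(x) = (x^4 + 2x^3 + x^2 + 2x + 1).
Factor degrees with multiplicity: 4 = 4.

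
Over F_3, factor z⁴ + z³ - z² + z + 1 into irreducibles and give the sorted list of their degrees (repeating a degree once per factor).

1, 1, 2

Write h(z) = z⁴ + z³ - z² + z + 1.
Roots in F_3: h(0) = 1; h(1) = 0 → root; h(2) = 2.
Linear factors from roots: (z - 1).
Complete factorization: h(z) = (z - 1)^2·(z² + 1).
Factor degrees with multiplicity: 1 + 1 + 2 = 4.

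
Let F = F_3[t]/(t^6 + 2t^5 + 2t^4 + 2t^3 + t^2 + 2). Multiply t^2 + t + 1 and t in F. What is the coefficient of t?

Multiply in F_3[t]: (t^2 + t + 1)·(t) = t^3 + t^2 + t.
Reduced: t^3 + t^2 + t.

1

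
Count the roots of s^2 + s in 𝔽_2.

Write h(s) = s^2 + s.
Evaluate at each of the 2 elements of 𝔽_2:
h(0) = 0 → root; h(1) = 0 → root.
Roots: {0, 1}.

2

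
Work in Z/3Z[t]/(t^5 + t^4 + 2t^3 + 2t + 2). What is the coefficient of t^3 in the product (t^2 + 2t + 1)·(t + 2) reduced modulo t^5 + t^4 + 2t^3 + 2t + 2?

Multiply in Z/3Z[t]: (t^2 + 2t + 1)·(t + 2) = t^3 + t^2 + 2t + 2.
Reduced: t^3 + t^2 + 2t + 2.

1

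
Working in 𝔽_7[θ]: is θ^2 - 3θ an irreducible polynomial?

Write P(θ) = θ^2 - 3θ.
Check for roots in 𝔽_7: P(0) = 0 → root; P(1) = 5; P(2) = 5; P(3) = 0 → root; P(4) = 4; P(5) = 3; P(6) = 4.
P(0) = 0, so (θ) divides P(θ); P is reducible.

No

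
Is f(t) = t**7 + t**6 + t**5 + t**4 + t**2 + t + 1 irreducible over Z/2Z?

Check for roots in Z/2Z: f(0) = 1; f(1) = 1.
No roots, so no linear factors.
Monic irreducibles of degree 2 over GF(2): t**2 + t + 1.
None of them divide f (all give nonzero remainder).
Monic irreducibles of degree 3 over GF(2): t**3 + t + 1, t**3 + t**2 + 1.
None of them divide f (all give nonzero remainder).
No irreducible factor of degree ≤ 3 exists, so f is irreducible over GF(2).

Yes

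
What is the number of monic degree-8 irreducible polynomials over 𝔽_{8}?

2096640

Gauss's count: N_{8}(8) = (1/8) Σ_{d|8} μ(8/d)·8^d.
Divisors of 8: 1, 2, 4, 8; μ(8/d) for each: 0, 0, -1, 1.
Σ = − 8^4 + 8^8 = 16773120.
N = 16773120/8 = 2096640.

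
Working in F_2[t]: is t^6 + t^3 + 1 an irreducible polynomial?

Write h(t) = t^6 + t^3 + 1.
Check for roots in F_2: h(0) = 1; h(1) = 1.
No roots, so no linear factors.
Monic irreducibles of degree 2 over GF(2): t^2 + t + 1.
None of them divide h (all give nonzero remainder).
Monic irreducibles of degree 3 over GF(2): t^3 + t + 1, t^3 + t^2 + 1.
None of them divide h (all give nonzero remainder).
No irreducible factor of degree ≤ 3 exists, so h is irreducible over GF(2).

Yes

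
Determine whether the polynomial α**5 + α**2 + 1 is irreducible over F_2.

Yes

Write m(α) = α**5 + α**2 + 1.
Check for roots in F_2: m(0) = 1; m(1) = 1.
No roots, so no linear factors.
Monic irreducibles of degree 2 over GF(2): α**2 + α + 1.
None of them divide m (all give nonzero remainder).
No irreducible factor of degree ≤ 2 exists, so m is irreducible over GF(2).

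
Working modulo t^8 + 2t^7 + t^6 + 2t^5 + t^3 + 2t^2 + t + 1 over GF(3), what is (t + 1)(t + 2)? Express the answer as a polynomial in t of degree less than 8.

Multiply in GF(3)[t]: (t + 1)·(t + 2) = t^2 + 2.
Reduced: t^2 + 2.

t^2 + 2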